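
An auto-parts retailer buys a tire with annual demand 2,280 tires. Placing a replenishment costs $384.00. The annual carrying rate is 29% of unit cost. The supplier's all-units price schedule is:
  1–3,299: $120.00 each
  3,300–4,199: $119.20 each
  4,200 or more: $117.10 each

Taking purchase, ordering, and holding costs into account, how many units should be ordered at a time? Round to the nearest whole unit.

Holding cost per unit per year at price C is H = 0.29·C.
Candidates are each tier's EOQ (if it falls in that tier) and each price-break quantity.
EOQ at $120.00 = 224.3 (feasible in tier 1): TC = 2,280×$120.00 + (2,280/224.3)×384 + (224.3/2)×0.29×$120.00 = $281,406.16.
EOQ at $119.20 = 225.1 < 3300, so use break Q=3300: TC = 2,280×$119.20 + (2,280/3300.0)×384 + (3300.0/2)×0.29×$119.20 = $329,078.51.
EOQ at $117.10 = 227.1 < 4200, so use break Q=4200: TC = 2,280×$117.10 + (2,280/4200.0)×384 + (4200.0/2)×0.29×$117.10 = $338,510.36.
Lowest total cost is $281,406.16 at Q = 224.3.

Q* ≈ 224 tires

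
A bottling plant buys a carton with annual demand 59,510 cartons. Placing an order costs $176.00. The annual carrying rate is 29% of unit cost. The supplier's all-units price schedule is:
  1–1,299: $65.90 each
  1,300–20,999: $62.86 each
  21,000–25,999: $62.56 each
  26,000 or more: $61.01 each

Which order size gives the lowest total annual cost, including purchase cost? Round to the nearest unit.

Holding cost per unit per year at price C is H = 0.29·C.
For each price level, check whether its EOQ is feasible; otherwise the best quantity at that price is the breakpoint.
EOQ at $65.90 = 1046.9 (feasible in tier 1): TC = 59,510×$65.90 + (59,510/1046.9)×176 + (1046.9/2)×0.29×$65.90 = $3,941,717.20.
EOQ at $62.86 = 1072.0 < 1300, so use break Q=1300: TC = 59,510×$62.86 + (59,510/1300.0)×176 + (1300.0/2)×0.29×$62.86 = $3,760,704.45.
EOQ at $62.56 = 1074.5 < 21000, so use break Q=21000: TC = 59,510×$62.56 + (59,510/21000.0)×176 + (21000.0/2)×0.29×$62.56 = $3,913,939.55.
EOQ at $61.01 = 1088.1 < 26000, so use break Q=26000: TC = 59,510×$61.01 + (59,510/26000.0)×176 + (26000.0/2)×0.29×$61.01 = $3,861,115.64.
Lowest total cost is $3,760,704.45 at Q = 1300.0.

Q* ≈ 1,300 cartons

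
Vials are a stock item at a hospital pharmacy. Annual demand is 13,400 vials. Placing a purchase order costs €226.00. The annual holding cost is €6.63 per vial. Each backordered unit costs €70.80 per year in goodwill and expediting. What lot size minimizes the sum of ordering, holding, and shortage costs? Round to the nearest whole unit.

Q* ≈ 1,000 vials

With planned backorders, Q* = √(2DS/H) · √((H+B)/B).
√(2DS/H) = √(2 × 13,400 × 226 / 6.63) = 955.795.
√((H+B)/B) = √((6.63+70.8)/70.8) = 1.0458.
Q* ≈ 999.546.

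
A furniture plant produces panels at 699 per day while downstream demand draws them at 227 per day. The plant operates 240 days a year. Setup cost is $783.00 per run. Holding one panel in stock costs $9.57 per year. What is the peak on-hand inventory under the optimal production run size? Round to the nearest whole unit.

Annual demand D = 227 × 240 = 54,480.
Production build-up factor (1 − d/p) = 1 − 227/699 = 0.6753.
Q* = √(2DS / (H(1 − d/p))) = √(2 × 54,480 × 783 / (9.57 × 0.6753)).
= √(85,315,680 / 6.4621) ≈ 3633.507.
Maximum inventory = Q*(1 − d/p) = 3633.507 × 0.6753 ≈ 2453.527.

I_max ≈ 2,454 panels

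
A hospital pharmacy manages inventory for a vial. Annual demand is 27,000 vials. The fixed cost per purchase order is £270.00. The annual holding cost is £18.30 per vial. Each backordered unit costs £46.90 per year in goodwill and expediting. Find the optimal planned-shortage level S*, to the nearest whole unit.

With planned backorders, Q* = √(2DS/H) · √((H+B)/B).
√(2DS/H) = √(2 × 27,000 × 270 / 18.3) = 892.592.
√((H+B)/B) = √((18.3+46.9)/46.9) = 1.1791.
Q* ≈ 1052.424.
S* = Q* · H/(H+B) = 1052.424 × 18.3/65.2 ≈ 295.389.

S* ≈ 295 vials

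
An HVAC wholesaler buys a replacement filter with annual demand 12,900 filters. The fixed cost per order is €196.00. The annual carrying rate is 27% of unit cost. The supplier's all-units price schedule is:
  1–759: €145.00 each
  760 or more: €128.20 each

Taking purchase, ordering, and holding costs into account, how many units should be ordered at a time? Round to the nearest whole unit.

Holding cost per unit per year at price C is H = 0.27·C.
Evaluate total cost at each tier's feasible EOQ or, if the EOQ is below the tier, at the tier's minimum quantity.
EOQ at €145.00 = 359.4 (feasible in tier 1): TC = 12,900×€145.00 + (12,900/359.4)×196 + (359.4/2)×0.27×€145.00 = €1,884,570.31.
EOQ at €128.20 = 382.2 < 760, so use break Q=760: TC = 12,900×€128.20 + (12,900/760.0)×196 + (760.0/2)×0.27×€128.20 = €1,670,260.16.
Lowest total cost is €1,670,260.16 at Q = 760.0.

Q* ≈ 760 filters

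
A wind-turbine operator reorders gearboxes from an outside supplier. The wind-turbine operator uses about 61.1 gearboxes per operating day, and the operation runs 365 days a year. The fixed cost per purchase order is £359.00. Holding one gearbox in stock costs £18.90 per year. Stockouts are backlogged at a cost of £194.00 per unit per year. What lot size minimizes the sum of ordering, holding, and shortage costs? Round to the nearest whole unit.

Q* ≈ 964 gearboxes

Annual demand D = 61.1 × 365 = 22,301.5.
With planned backorders, Q* = √(2DS/H) · √((H+B)/B).
√(2DS/H) = √(2 × 22,301.5 × 359 / 18.9) = 920.446.
√((H+B)/B) = √((18.9+194)/194) = 1.0476.
Q* ≈ 964.240.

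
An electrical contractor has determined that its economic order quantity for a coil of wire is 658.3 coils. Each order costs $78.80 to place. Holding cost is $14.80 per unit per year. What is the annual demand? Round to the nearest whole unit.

D ≈ 40,696 coils per year

Invert the EOQ relation Q*² = 2DS/H.
From Q* = √(2DS/H): D = Q*²H / (2S) = 658.3² × 14.8 / (2 × 78.8) = 40696.139.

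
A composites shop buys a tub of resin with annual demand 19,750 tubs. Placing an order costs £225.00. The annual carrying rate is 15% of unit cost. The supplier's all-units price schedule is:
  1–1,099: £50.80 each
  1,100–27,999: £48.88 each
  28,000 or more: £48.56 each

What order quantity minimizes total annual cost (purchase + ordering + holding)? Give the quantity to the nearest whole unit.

Q* ≈ 1,101 tubs

Holding cost per unit per year at price C is H = 0.15·C.
Candidates are each tier's EOQ (if it falls in that tier) and each price-break quantity.
EOQ at £50.80 = 1080.0 (feasible in tier 1): TC = 19,750×£50.80 + (19,750/1080.0)×225 + (1080.0/2)×0.15×£50.80 = £1,011,529.38.
EOQ at £48.88 = 1101.0 (feasible in tier 2): TC = 19,750×£48.88 + (19,750/1101.0)×225 + (1101.0/2)×0.15×£48.88 = £973,452.37.
EOQ at £48.56 = 1104.6 < 28000, so use break Q=28000: TC = 19,750×£48.56 + (19,750/28000.0)×225 + (28000.0/2)×0.15×£48.56 = £1,061,194.71.
Lowest total cost is £973,452.37 at Q = 1101.0.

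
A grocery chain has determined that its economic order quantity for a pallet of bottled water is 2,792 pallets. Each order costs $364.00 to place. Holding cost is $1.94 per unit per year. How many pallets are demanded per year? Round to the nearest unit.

Squaring Q* = √(2DS/H) gives Q*² = 2DS/H.
From Q* = √(2DS/H): D = Q*²H / (2S) = 2,792² × 1.94 / (2 × 364) = 20773.094.

D ≈ 20,773 pallets per year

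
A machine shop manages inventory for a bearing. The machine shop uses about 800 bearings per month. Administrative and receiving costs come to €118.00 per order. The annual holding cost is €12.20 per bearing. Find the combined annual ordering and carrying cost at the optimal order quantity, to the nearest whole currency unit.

TC* ≈ €5,257

Annual demand D = 800 × 12 = 9,600.
The optimal lot size = √(2DS/H) = √(2 × 9,600 × 118 / 12.2) ≈ 430.93.
At Q*, ordering cost (D/Q*)S equals holding cost (Q*/2)H, each = √(DSH/2).
Minimum total = √(2DSH) = √(2 × 9,600 × 118 × 12.2) ≈ 5257.406.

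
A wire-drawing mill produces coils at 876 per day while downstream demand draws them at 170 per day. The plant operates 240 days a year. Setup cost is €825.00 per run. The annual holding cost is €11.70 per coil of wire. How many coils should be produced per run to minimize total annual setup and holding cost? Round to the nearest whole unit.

Q* ≈ 2,672 coils

Annual demand D = 170 × 240 = 40,800.
Production build-up factor (1 − d/p) = 1 − 170/876 = 0.8059.
Q* = √(2DS / (H(1 − d/p))) = √(2 × 40,800 × 825 / (11.7 × 0.8059)).
= √(67,320,000 / 9.4295) ≈ 2671.953.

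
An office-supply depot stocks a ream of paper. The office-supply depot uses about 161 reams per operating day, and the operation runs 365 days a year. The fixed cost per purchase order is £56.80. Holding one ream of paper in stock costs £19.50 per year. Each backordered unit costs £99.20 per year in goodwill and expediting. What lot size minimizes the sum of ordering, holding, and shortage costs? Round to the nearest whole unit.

Annual demand D = 161 × 365 = 58,765.
With planned backorders, Q* = √(2DS/H) · √((H+B)/B).
√(2DS/H) = √(2 × 58,765 × 56.8 / 19.5) = 585.102.
√((H+B)/B) = √((19.5+99.2)/99.2) = 1.0939.
Q* ≈ 640.031.

Q* ≈ 640 reams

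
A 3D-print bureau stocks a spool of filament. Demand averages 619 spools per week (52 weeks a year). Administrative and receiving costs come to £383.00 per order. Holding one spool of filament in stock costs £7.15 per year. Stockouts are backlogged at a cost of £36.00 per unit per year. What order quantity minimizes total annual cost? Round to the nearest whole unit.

Annual demand D = 619 × 52 = 32,188.
With planned backorders, Q* = √(2DS/H) · √((H+B)/B).
√(2DS/H) = √(2 × 32,188 × 383 / 7.15) = 1856.985.
√((H+B)/B) = √((7.15+36)/36) = 1.0948.
Q* ≈ 2033.047.

Q* ≈ 2,033 spools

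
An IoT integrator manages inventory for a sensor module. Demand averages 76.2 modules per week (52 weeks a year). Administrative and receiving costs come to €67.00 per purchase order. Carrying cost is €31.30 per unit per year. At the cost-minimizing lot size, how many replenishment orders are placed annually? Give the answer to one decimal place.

Annual demand D = 76.2 × 52 = 3,962.4.
Q* = √(2DS/H) = √(2 × 3,962.4 × 67 / 31.3) ≈ 130.24.
Orders per year = D / Q* = 3,962.4 / 130.24 ≈ 30.423.

N ≈ 30.4 orders per year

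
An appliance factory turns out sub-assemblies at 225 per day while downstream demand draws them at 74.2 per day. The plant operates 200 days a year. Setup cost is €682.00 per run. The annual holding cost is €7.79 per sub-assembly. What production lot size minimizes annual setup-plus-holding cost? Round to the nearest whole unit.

Q* ≈ 1,969 sub-assemblies

Annual demand D = 74.2 × 200 = 14,840.
Production build-up factor (1 − d/p) = 1 − 74.2/225 = 0.6702.
Q* = √(2DS / (H(1 − d/p))) = √(2 × 14,840 × 682 / (7.79 × 0.6702)).
= √(20,241,760 / 5.221) ≈ 1969.001.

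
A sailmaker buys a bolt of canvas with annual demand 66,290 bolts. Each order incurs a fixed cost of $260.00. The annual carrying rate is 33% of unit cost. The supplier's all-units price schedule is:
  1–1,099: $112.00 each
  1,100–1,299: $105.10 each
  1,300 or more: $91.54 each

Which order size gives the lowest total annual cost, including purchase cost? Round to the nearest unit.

Holding cost per unit per year at price C is H = 0.33·C.
Candidates are each tier's EOQ (if it falls in that tier) and each price-break quantity.
EOQ at $112.00 = 965.7 (feasible in tier 1): TC = 66,290×$112.00 + (66,290/965.7)×260 + (965.7/2)×0.33×$112.00 = $7,460,173.71.
EOQ at $105.10 = 996.9 < 1100, so use break Q=1100: TC = 66,290×$105.10 + (66,290/1100.0)×260 + (1100.0/2)×0.33×$105.10 = $7,001,823.20.
EOQ at $91.54 = 1068.2 < 1300, so use break Q=1300: TC = 66,290×$91.54 + (66,290/1300.0)×260 + (1300.0/2)×0.33×$91.54 = $6,101,079.93.
Lowest total cost is $6,101,079.93 at Q = 1300.0.

Q* ≈ 1,300 bolts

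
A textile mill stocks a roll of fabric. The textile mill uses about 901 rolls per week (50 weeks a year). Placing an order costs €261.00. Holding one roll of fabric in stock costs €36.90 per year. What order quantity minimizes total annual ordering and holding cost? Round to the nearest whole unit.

Q* ≈ 798 rolls

Annual demand D = 901 × 50 = 45,050.
EOQ = √(2DS / H) = √(2 × 45,050 × 261 / 36.9).
= √(23,516,100 / 36.9) = √637,292.6829 ≈ 798.306.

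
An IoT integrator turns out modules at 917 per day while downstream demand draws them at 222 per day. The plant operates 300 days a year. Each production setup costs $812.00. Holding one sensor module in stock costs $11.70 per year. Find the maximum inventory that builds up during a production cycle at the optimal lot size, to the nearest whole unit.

Annual demand D = 222 × 300 = 66,600.
Production build-up factor (1 − d/p) = 1 − 222/917 = 0.7579.
Q* = √(2DS / (H(1 − d/p))) = √(2 × 66,600 × 812 / (11.7 × 0.7579)).
= √(108,158,400 / 8.8675) ≈ 3492.444.
Maximum inventory = Q*(1 − d/p) = 3492.444 × 0.7579 ≈ 2646.945.

I_max ≈ 2,647 modules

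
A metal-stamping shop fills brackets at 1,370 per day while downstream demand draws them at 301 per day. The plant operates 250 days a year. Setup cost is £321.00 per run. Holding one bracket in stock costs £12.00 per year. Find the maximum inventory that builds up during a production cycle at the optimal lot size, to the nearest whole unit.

I_max ≈ 1,772 brackets

Annual demand D = 301 × 250 = 75,250.
Production build-up factor (1 − d/p) = 1 − 301/1,370 = 0.7803.
Q* = √(2DS / (H(1 − d/p))) = √(2 × 75,250 × 321 / (12 × 0.7803)).
= √(48,310,500 / 9.3635) ≈ 2271.442.
Maximum inventory = Q*(1 − d/p) = 2271.442 × 0.7803 ≈ 1772.388.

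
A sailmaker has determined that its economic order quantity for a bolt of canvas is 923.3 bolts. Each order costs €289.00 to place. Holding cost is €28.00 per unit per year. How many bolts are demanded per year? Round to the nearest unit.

D ≈ 41,297 bolts per year

Squaring Q* = √(2DS/H) gives Q*² = 2DS/H.
From Q* = √(2DS/H): D = Q*²H / (2S) = 923.3² × 28 / (2 × 289) = 41296.749.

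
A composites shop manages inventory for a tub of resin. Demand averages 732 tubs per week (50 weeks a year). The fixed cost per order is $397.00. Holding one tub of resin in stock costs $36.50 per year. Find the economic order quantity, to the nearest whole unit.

Annual demand D = 732 × 50 = 36,600.
EOQ = √(2DS / H) = √(2 × 36,600 × 397 / 36.5).
= √(29,060,400 / 36.5) = √796,175.3425 ≈ 892.287.

Q* ≈ 892 tubs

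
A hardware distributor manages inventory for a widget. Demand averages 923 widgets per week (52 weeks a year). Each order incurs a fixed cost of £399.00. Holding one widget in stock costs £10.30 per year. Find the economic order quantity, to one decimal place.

Q* ≈ 1,928.3 widgets

Annual demand D = 923 × 52 = 47,996.
EOQ = √(2DS / H) = √(2 × 47,996 × 399 / 10.3).
= √(38,300,808 / 10.3) = √3,718,525.0485 ≈ 1928.348.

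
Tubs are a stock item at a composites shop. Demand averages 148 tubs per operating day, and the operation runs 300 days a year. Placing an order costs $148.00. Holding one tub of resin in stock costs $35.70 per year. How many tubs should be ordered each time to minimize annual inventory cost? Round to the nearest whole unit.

Annual demand D = 148 × 300 = 44,400.
EOQ = √(2DS / H) = √(2 × 44,400 × 148 / 35.7).
= √(13,142,400 / 35.7) = √368,134.4538 ≈ 606.741.

Q* ≈ 607 tubs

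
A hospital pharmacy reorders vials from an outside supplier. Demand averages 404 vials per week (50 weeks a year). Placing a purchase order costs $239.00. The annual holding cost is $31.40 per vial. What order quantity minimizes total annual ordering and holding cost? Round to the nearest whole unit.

Annual demand D = 404 × 50 = 20,200.
EOQ = √(2DS / H) = √(2 × 20,200 × 239 / 31.4).
= √(9,655,600 / 31.4) = √307,503.1847 ≈ 554.530.

Q* ≈ 555 vials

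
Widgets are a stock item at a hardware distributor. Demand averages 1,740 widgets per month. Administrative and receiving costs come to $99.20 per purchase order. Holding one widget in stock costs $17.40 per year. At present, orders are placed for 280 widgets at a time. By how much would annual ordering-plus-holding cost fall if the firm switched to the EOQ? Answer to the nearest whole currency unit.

Extra cost ≈ $1,343 per year

Annual demand D = 1,740 × 12 = 20,880.
EOQ = √(2DS/H) = √(2 × 20,880 × 99.2 / 17.4) ≈ 487.93.
Cost at Q* = (D/Q*)S + (Q*/2)H = √(2DSH) ≈ $8,490.06.
Cost at Q = 280: (20,880/280)×99.2 + (280/2)×17.4 = $7,397.49 + $2,436.00 = $9,833.49.
Excess = $9,833.49 − $8,490.06 = $1,343.43.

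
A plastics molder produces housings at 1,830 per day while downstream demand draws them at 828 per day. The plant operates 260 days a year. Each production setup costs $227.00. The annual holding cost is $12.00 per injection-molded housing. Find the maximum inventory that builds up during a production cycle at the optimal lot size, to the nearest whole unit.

I_max ≈ 2,112 housings

Annual demand D = 828 × 260 = 215,280.
Production build-up factor (1 − d/p) = 1 − 828/1,830 = 0.5475.
Q* = √(2DS / (H(1 − d/p))) = √(2 × 215,280 × 227 / (12 × 0.5475)).
= √(97,737,120 / 6.5705) ≈ 3856.833.
Maximum inventory = Q*(1 − d/p) = 3856.833 × 0.5475 ≈ 2111.774.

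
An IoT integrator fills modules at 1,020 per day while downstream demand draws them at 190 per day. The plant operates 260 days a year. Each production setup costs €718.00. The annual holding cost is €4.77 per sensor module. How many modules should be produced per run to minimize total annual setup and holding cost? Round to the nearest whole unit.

Q* ≈ 4,275 modules

Annual demand D = 190 × 260 = 49,400.
Production build-up factor (1 − d/p) = 1 − 190/1,020 = 0.8137.
Q* = √(2DS / (H(1 − d/p))) = √(2 × 49,400 × 718 / (4.77 × 0.8137)).
= √(70,938,400 / 3.8815) ≈ 4275.063.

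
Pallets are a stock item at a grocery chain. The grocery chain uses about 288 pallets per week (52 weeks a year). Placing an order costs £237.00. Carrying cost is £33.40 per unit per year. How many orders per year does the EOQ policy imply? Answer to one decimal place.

N ≈ 32.5 orders per year

Annual demand D = 288 × 52 = 14,976.
The optimal lot size = √(2DS/H) = √(2 × 14,976 × 237 / 33.4) ≈ 461.01.
Orders per year = D / Q* = 14,976 / 461.01 ≈ 32.485.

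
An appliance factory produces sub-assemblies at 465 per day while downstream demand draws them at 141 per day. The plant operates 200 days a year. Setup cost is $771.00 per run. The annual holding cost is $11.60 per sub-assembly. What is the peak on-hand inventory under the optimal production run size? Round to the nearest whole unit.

Annual demand D = 141 × 200 = 28,200.
Production build-up factor (1 − d/p) = 1 − 141/465 = 0.6968.
Q* = √(2DS / (H(1 − d/p))) = √(2 × 28,200 × 771 / (11.6 × 0.6968)).
= √(43,484,400 / 8.0826) ≈ 2319.486.
Maximum inventory = Q*(1 − d/p) = 2319.486 × 0.6968 ≈ 1616.158.

I_max ≈ 1,616 sub-assemblies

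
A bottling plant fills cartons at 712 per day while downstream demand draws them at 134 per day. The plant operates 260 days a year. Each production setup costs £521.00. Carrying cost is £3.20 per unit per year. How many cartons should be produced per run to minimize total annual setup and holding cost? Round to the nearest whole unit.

Q* ≈ 3,738 cartons

Annual demand D = 134 × 260 = 34,840.
Production build-up factor (1 − d/p) = 1 − 134/712 = 0.8118.
Q* = √(2DS / (H(1 − d/p))) = √(2 × 34,840 × 521 / (3.2 × 0.8118)).
= √(36,303,280 / 2.5978) ≈ 3738.299.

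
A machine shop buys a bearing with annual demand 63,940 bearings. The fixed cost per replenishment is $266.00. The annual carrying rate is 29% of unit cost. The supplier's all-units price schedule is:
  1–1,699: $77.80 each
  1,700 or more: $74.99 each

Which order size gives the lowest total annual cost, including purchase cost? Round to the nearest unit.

Q* ≈ 1,700 bearings

Holding cost per unit per year at price C is H = 0.29·C.
Evaluate total cost at each tier's feasible EOQ or, if the EOQ is below the tier, at the tier's minimum quantity.
EOQ at $77.80 = 1227.9 (feasible in tier 1): TC = 63,940×$77.80 + (63,940/1227.9)×266 + (1227.9/2)×0.29×$77.80 = $5,002,235.26.
EOQ at $74.99 = 1250.7 < 1700, so use break Q=1700: TC = 63,940×$74.99 + (63,940/1700.0)×266 + (1700.0/2)×0.29×$74.99 = $4,823,350.36.
Lowest total cost is $4,823,350.36 at Q = 1700.0.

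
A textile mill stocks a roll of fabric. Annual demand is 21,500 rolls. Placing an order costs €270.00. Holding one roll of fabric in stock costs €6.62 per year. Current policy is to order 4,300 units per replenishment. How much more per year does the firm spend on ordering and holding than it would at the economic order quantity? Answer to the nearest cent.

Extra cost ≈ €6,816.12 per year

EOQ = √(2DS/H) = √(2 × 21,500 × 270 / 6.62) ≈ 1324.30.
Cost at Q* = (D/Q*)S + (Q*/2)H = √(2DSH) ≈ €8,766.88.
Cost at Q = 4,300: (21,500/4,300)×270 + (4,300/2)×6.62 = €1,350.00 + €14,233.00 = €15,583.00.
Excess = €15,583.00 − €8,766.88 = €6,816.12.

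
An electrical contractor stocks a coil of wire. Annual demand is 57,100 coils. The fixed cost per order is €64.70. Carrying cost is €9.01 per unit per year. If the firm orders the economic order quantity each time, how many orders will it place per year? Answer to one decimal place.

N ≈ 63.1 orders per year

The optimal lot size = √(2DS/H) = √(2 × 57,100 × 64.7 / 9.01) ≈ 905.57.
Orders per year = D / Q* = 57,100 / 905.57 ≈ 63.054.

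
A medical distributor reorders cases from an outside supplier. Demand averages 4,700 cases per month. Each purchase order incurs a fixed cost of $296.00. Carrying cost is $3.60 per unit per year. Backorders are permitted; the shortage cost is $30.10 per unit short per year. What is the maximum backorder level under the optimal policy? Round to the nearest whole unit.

Annual demand D = 4,700 × 12 = 56,400.
With planned backorders, Q* = √(2DS/H) · √((H+B)/B).
√(2DS/H) = √(2 × 56,400 × 296 / 3.6) = 3045.434.
√((H+B)/B) = √((3.6+30.1)/30.1) = 1.0581.
Q* ≈ 3222.410.
S* = Q* · H/(H+B) = 3222.410 × 3.6/33.7 ≈ 344.234.

S* ≈ 344 cases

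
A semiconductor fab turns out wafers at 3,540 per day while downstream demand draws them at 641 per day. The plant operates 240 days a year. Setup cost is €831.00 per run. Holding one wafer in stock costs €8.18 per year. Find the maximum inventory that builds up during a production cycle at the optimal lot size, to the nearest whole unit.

I_max ≈ 5,059 wafers

Annual demand D = 641 × 240 = 153,840.
Production build-up factor (1 − d/p) = 1 − 641/3,540 = 0.8189.
Q* = √(2DS / (H(1 − d/p))) = √(2 × 153,840 × 831 / (8.18 × 0.8189)).
= √(255,682,080 / 6.6988) ≈ 6178.044.
Maximum inventory = Q*(1 − d/p) = 6178.044 × 0.8189 ≈ 5059.365.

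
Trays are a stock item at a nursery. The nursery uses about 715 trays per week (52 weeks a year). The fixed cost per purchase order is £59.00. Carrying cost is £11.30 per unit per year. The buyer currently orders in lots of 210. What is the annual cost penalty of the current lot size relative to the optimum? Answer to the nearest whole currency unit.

Extra cost ≈ £4,591 per year

Annual demand D = 715 × 52 = 37,180.
EOQ = √(2DS/H) = √(2 × 37,180 × 59 / 11.3) ≈ 623.10.
Cost at Q* = (D/Q*)S + (Q*/2)H = √(2DSH) ≈ £7,041.01.
Cost at Q = 210: (37,180/210)×59 + (210/2)×11.3 = £10,445.81 + £1,186.50 = £11,632.31.
Excess = £11,632.31 − £7,041.01 = £4,591.30.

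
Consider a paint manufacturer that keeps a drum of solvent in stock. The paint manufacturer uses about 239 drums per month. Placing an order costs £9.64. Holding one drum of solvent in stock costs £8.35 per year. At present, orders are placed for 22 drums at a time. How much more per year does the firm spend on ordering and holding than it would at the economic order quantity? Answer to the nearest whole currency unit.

Annual demand D = 239 × 12 = 2,868.
EOQ = √(2DS/H) = √(2 × 2,868 × 9.64 / 8.35) ≈ 81.38.
Cost at Q* = (D/Q*)S + (Q*/2)H = √(2DSH) ≈ £679.50.
Cost at Q = 22: (2,868/22)×9.64 + (22/2)×8.35 = £1,256.71 + £91.85 = £1,348.56.
Excess = £1,348.56 − £679.50 = £669.06.

Extra cost ≈ £669 per year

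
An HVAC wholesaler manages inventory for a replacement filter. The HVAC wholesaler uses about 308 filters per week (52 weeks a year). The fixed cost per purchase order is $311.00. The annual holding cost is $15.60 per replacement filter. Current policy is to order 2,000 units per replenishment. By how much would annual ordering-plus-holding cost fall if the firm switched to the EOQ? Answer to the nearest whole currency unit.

Extra cost ≈ $5,624 per year

Annual demand D = 308 × 52 = 16,016.
EOQ = √(2DS/H) = √(2 × 16,016 × 311 / 15.6) ≈ 799.12.
Cost at Q* = (D/Q*)S + (Q*/2)H = √(2DSH) ≈ $12,466.21.
Cost at Q = 2,000: (16,016/2,000)×311 + (2,000/2)×15.6 = $2,490.49 + $15,600.00 = $18,090.49.
Excess = $18,090.49 − $12,466.21 = $5,624.28.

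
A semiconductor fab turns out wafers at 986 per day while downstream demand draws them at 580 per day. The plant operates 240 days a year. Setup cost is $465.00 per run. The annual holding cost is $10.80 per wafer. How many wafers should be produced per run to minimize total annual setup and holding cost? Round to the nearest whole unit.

Annual demand D = 580 × 240 = 139,200.
Production build-up factor (1 − d/p) = 1 − 580/986 = 0.4118.
Q* = √(2DS / (H(1 − d/p))) = √(2 × 139,200 × 465 / (10.8 × 0.4118)).
= √(129,456,000 / 4.4471) ≈ 5395.413.

Q* ≈ 5,395 wafers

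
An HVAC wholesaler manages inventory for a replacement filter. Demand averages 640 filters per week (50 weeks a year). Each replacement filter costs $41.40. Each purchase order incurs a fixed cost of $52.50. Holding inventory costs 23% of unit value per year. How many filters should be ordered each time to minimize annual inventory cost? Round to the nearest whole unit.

Annual demand D = 640 × 50 = 32,000.
Holding cost H = 0.23 × $41.40 = $9.5220 per unit per year.
EOQ = √(2DS / H) = √(2 × 32,000 × 52.5 / 9.522).
= √(3,360,000 / 9.522) = √352,867.0447 ≈ 594.026.

Q* ≈ 594 filters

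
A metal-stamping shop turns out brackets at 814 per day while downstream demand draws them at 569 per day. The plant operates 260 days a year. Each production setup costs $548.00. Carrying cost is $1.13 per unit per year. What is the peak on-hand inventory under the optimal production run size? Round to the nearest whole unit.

I_max ≈ 6,572 brackets

Annual demand D = 569 × 260 = 147,940.
Production build-up factor (1 − d/p) = 1 − 569/814 = 0.3010.
Q* = √(2DS / (H(1 − d/p))) = √(2 × 147,940 × 548 / (1.13 × 0.3010)).
= √(162,142,240 / 0.3401) ≈ 21834.237.
Maximum inventory = Q*(1 − d/p) = 21834.237 × 0.3010 ≈ 6571.730.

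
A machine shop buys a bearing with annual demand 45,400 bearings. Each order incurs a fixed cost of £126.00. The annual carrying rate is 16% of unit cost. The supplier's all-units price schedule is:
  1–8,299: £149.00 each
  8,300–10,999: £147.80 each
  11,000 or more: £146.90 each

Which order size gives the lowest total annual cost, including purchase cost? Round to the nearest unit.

Holding cost per unit per year at price C is H = 0.16·C.
For each price level, check whether its EOQ is feasible; otherwise the best quantity at that price is the breakpoint.
EOQ at £149.00 = 692.7 (feasible in tier 1): TC = 45,400×£149.00 + (45,400/692.7)×126 + (692.7/2)×0.16×£149.00 = £6,781,115.10.
EOQ at £147.80 = 695.6 < 8300, so use break Q=8300: TC = 45,400×£147.80 + (45,400/8300.0)×126 + (8300.0/2)×0.16×£147.80 = £6,808,948.40.
EOQ at £146.90 = 697.7 < 11000, so use break Q=11000: TC = 45,400×£146.90 + (45,400/11000.0)×126 + (11000.0/2)×0.16×£146.90 = £6,799,052.04.
Lowest total cost is £6,781,115.10 at Q = 692.7.

Q* ≈ 693 bearings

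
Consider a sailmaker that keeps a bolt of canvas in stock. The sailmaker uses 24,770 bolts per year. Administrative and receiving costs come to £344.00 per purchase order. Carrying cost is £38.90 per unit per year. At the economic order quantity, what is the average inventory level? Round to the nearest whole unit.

Average inventory ≈ 331 bolts

EOQ = √(2DS/H) = √(2 × 24,770 × 344 / 38.9) ≈ 661.88.
Average inventory = Q*/2 ≈ 661.88 / 2 = 330.942.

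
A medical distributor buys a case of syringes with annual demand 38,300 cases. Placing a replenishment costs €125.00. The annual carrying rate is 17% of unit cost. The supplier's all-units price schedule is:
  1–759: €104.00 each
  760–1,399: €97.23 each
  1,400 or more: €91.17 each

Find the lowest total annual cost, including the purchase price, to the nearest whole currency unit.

Holding cost per unit per year at price C is H = 0.17·C.
Candidates are each tier's EOQ (if it falls in that tier) and each price-break quantity.
EOQ at €104.00 = 735.9 (feasible in tier 1): TC = 38,300×€104.00 + (38,300/735.9)×125 + (735.9/2)×0.17×€104.00 = €3,996,211.00.
EOQ at €97.23 = 761.1 (feasible in tier 2): TC = 38,300×€97.23 + (38,300/761.1)×125 + (761.1/2)×0.17×€97.23 = €3,736,489.39.
EOQ at €91.17 = 786.0 < 1400, so use break Q=1400: TC = 38,300×€91.17 + (38,300/1400.0)×125 + (1400.0/2)×0.17×€91.17 = €3,506,079.87.
Lowest total cost among the candidates is at Q = 1400.0.

TC* ≈ €3,506,080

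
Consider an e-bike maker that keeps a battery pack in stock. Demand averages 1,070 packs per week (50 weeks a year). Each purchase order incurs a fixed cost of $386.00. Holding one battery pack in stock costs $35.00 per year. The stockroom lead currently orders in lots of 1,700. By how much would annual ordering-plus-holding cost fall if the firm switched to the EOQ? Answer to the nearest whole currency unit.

Extra cost ≈ $3,877 per year

Annual demand D = 1,070 × 50 = 53,500.
EOQ = √(2DS/H) = √(2 × 53,500 × 386 / 35) ≈ 1086.30.
Cost at Q* = (D/Q*)S + (Q*/2)H = √(2DSH) ≈ $38,020.65.
Cost at Q = 1,700: (53,500/1,700)×386 + (1,700/2)×35 = $12,147.65 + $29,750.00 = $41,897.65.
Excess = $41,897.65 − $38,020.65 = $3,876.99.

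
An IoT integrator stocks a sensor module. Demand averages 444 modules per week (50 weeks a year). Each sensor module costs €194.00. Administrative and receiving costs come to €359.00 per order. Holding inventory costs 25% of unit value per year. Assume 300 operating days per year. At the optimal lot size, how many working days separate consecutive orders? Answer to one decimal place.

T ≈ 7.7 days

Annual demand D = 444 × 50 = 22,200.
Holding cost H = 0.25 × €194.00 = €48.5000 per unit per year.
EOQ = √(2DS/H) = √(2 × 22,200 × 359 / 48.5) ≈ 573.28.
Cycle time = Q*/D × 300 = 573.28 / 22,200 × 300 ≈ 7.747 days.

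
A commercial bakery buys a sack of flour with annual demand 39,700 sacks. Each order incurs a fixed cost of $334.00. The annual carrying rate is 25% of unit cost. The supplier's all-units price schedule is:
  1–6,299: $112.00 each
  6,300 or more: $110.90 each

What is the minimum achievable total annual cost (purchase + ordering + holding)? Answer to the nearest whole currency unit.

Holding cost per unit per year at price C is H = 0.25·C.
Candidates are each tier's EOQ (if it falls in that tier) and each price-break quantity.
EOQ at $112.00 = 973.2 (feasible in tier 1): TC = 39,700×$112.00 + (39,700/973.2)×334 + (973.2/2)×0.25×$112.00 = $4,473,649.75.
EOQ at $110.90 = 978.0 < 6300, so use break Q=6300: TC = 39,700×$110.90 + (39,700/6300.0)×334 + (6300.0/2)×0.25×$110.90 = $4,492,168.48.
Lowest total cost among the candidates is at Q = 973.2.

TC* ≈ $4,473,650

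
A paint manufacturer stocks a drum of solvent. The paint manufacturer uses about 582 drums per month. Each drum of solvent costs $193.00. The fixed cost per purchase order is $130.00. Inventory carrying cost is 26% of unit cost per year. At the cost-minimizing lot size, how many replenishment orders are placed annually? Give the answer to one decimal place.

Annual demand D = 582 × 12 = 6,984.
Holding cost H = 0.26 × $193.00 = $50.1800 per unit per year.
Q* = √(2DS/H) = √(2 × 6,984 × 130 / 50.18) ≈ 190.23.
Orders per year = D / Q* = 6,984 / 190.23 ≈ 36.714.

N ≈ 36.7 orders per year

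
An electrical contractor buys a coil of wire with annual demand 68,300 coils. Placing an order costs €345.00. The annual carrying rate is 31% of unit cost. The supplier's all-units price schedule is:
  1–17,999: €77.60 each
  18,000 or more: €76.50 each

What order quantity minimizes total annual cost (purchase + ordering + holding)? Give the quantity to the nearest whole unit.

Q* ≈ 1,400 coils

Holding cost per unit per year at price C is H = 0.31·C.
Candidates are each tier's EOQ (if it falls in that tier) and each price-break quantity.
EOQ at €77.60 = 1399.7 (feasible in tier 1): TC = 68,300×€77.60 + (68,300/1399.7)×345 + (1399.7/2)×0.31×€77.60 = €5,333,750.27.
EOQ at €76.50 = 1409.7 < 18000, so use break Q=18000: TC = 68,300×€76.50 + (68,300/18000.0)×345 + (18000.0/2)×0.31×€76.50 = €5,439,694.08.
Lowest total cost is €5,333,750.27 at Q = 1399.7.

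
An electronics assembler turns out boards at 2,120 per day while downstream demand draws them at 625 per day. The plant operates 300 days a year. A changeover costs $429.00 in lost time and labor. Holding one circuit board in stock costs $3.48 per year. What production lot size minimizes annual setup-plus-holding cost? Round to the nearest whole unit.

Annual demand D = 625 × 300 = 187,500.
Production build-up factor (1 − d/p) = 1 − 625/2,120 = 0.7052.
Q* = √(2DS / (H(1 − d/p))) = √(2 × 187,500 × 429 / (3.48 × 0.7052)).
= √(160,875,000 / 2.4541) ≈ 8096.587.

Q* ≈ 8,097 boards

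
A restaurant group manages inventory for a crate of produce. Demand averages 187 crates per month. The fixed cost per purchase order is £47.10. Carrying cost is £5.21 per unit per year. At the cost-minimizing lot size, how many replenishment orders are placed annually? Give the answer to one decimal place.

Annual demand D = 187 × 12 = 2,244.
EOQ = √(2DS/H) = √(2 × 2,244 × 47.1 / 5.21) ≈ 201.43.
Orders per year = D / Q* = 2,244 / 201.43 ≈ 11.141.

N ≈ 11.1 orders per year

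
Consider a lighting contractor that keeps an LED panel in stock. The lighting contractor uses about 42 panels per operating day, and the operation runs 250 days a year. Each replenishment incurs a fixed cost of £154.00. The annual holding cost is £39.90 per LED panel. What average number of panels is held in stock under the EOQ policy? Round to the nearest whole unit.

Annual demand D = 42 × 250 = 10,500.
The optimal lot size = √(2DS/H) = √(2 × 10,500 × 154 / 39.9) ≈ 284.70.
Average inventory = Q*/2 ≈ 284.70 / 2 = 142.349.

Average inventory ≈ 142 panels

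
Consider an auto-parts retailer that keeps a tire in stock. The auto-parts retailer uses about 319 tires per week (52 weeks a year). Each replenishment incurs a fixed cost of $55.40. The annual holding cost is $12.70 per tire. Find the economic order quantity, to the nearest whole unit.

Q* ≈ 380 tires

Annual demand D = 319 × 52 = 16,588.
EOQ = √(2DS / H) = √(2 × 16,588 × 55.4 / 12.7).
= √(1,837,950.4 / 12.7) = √144,720.5039 ≈ 380.421.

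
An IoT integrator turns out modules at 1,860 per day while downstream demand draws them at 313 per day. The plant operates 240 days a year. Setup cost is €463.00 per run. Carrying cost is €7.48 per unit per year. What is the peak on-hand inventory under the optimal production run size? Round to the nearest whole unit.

I_max ≈ 2,781 modules

Annual demand D = 313 × 240 = 75,120.
Production build-up factor (1 − d/p) = 1 − 313/1,860 = 0.8317.
Q* = √(2DS / (H(1 − d/p))) = √(2 × 75,120 × 463 / (7.48 × 0.8317)).
= √(69,561,120 / 6.2213) ≈ 3343.827.
Maximum inventory = Q*(1 − d/p) = 3343.827 × 0.8317 ≈ 2781.129.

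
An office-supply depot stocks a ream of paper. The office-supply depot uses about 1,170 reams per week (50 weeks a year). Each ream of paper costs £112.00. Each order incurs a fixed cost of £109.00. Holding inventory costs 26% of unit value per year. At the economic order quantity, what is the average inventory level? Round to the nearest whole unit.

Average inventory ≈ 331 reams

Annual demand D = 1,170 × 50 = 58,500.
Holding cost H = 0.26 × £112.00 = £29.1200 per unit per year.
The optimal lot size = √(2DS/H) = √(2 × 58,500 × 109 / 29.12) ≈ 661.78.
Average inventory = Q*/2 ≈ 661.78 / 2 = 330.888.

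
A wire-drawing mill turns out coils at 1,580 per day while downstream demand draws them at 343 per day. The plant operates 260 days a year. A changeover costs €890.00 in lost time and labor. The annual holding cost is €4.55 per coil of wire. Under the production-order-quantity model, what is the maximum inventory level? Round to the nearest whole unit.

I_max ≈ 5,226 coils

Annual demand D = 343 × 260 = 89,180.
Production build-up factor (1 − d/p) = 1 − 343/1,580 = 0.7829.
Q* = √(2DS / (H(1 − d/p))) = √(2 × 89,180 × 890 / (4.55 × 0.7829)).
= √(158,740,400 / 3.5622) ≈ 6675.468.
Maximum inventory = Q*(1 − d/p) = 6675.468 × 0.7829 ≈ 5226.300.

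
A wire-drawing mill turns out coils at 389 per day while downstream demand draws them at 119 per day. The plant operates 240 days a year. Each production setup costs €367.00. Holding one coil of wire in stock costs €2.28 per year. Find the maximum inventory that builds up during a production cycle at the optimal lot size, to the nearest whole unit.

Annual demand D = 119 × 240 = 28,560.
Production build-up factor (1 − d/p) = 1 − 119/389 = 0.6941.
Q* = √(2DS / (H(1 − d/p))) = √(2 × 28,560 × 367 / (2.28 × 0.6941)).
= √(20,963,040 / 1.5825) ≈ 3639.591.
Maximum inventory = Q*(1 − d/p) = 3639.591 × 0.6941 ≈ 2526.195.

I_max ≈ 2,526 coils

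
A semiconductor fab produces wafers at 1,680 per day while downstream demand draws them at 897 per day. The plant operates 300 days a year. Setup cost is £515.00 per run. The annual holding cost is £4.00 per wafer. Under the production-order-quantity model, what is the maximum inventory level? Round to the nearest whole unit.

Annual demand D = 897 × 300 = 269,100.
Production build-up factor (1 − d/p) = 1 − 897/1,680 = 0.4661.
Q* = √(2DS / (H(1 − d/p))) = √(2 × 269,100 × 515 / (4 × 0.4661)).
= √(277,173,000 / 1.8643) ≈ 12193.243.
Maximum inventory = Q*(1 − d/p) = 12193.243 × 0.4661 ≈ 5682.922.

I_max ≈ 5,683 wafers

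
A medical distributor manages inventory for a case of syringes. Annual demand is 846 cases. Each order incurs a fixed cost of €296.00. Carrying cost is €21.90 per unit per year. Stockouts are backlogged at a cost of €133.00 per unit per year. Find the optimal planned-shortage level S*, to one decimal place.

With planned backorders, Q* = √(2DS/H) · √((H+B)/B).
√(2DS/H) = √(2 × 846 × 296 / 21.9) = 151.225.
√((H+B)/B) = √((21.9+133)/133) = 1.0792.
Q* ≈ 163.201.
S* = Q* · H/(H+B) = 163.201 × 21.9/154.9 ≈ 23.074.

S* ≈ 23.1 cases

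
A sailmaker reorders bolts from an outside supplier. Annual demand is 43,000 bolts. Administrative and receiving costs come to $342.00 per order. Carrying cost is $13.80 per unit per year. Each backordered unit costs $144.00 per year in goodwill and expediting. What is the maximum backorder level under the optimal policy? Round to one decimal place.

S* ≈ 133.6 bolts

With planned backorders, Q* = √(2DS/H) · √((H+B)/B).
√(2DS/H) = √(2 × 43,000 × 342 / 13.8) = 1459.899.
√((H+B)/B) = √((13.8+144)/144) = 1.0468.
Q* ≈ 1528.252.
S* = Q* · H/(H+B) = 1528.252 × 13.8/157.8 ≈ 133.649.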